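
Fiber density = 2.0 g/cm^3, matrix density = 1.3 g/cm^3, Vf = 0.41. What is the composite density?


rho_c = rho_f*Vf + rho_m*(1-Vf) = 2.0*0.41 + 1.3*0.59 = 1.587 g/cm^3

1.587 g/cm^3


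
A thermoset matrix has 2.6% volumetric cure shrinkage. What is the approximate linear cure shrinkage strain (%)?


Linear shrinkage ≈ vol_shrink/3 = 2.6/3 = 0.867%

0.867%


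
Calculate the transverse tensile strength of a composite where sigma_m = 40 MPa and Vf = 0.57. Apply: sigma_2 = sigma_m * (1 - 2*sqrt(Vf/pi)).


factor = 1 - 2*sqrt(0.57/pi) = 0.1481
sigma_2 = 40 * 0.1481 = 5.92 MPa

5.92 MPa


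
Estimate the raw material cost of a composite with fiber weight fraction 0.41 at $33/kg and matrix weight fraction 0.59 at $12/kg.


Cost = cost_f*Wf + cost_m*Wm = 33*0.41 + 12*0.59 = $20.61/kg

$20.61/kg


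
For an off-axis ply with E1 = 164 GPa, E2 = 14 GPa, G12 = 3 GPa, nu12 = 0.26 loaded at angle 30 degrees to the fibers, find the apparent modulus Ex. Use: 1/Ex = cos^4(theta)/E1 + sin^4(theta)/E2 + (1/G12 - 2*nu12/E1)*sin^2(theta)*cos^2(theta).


cos^4(30) = 0.5625, sin^4(30) = 0.0625, sin^2(30)*cos^2(30) = 0.1875
1/G12 - 2*nu12/E1 = 1/3 - 2*0.26/164 = 0.330163 GPa^-1
1/Ex = 0.5625/164 + 0.0625/14 + 0.330163*0.1875 = 0.0697997 GPa^-1
Ex = 14.33 GPa

14.33 GPa


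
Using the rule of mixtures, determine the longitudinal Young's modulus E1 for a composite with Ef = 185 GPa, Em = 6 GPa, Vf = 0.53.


E1 = Ef*Vf + Em*(1-Vf) = 185*0.53 + 6*0.47 = 100.87 GPa

100.87 GPa


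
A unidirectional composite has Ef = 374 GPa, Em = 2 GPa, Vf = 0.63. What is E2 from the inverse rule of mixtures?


1/E2 = Vf/Ef + (1-Vf)/Em = 0.63/374 + 0.37/2
E2 = 5.36 GPa

5.36 GPa


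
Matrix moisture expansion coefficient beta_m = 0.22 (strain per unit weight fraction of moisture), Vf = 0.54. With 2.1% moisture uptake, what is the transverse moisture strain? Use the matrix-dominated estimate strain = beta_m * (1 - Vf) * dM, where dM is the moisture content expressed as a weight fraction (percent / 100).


dM = 2.1/100 = 0.021
strain = beta_m * (1-Vf) * dM = 0.22 * 0.46 * 0.021 = 0.0021252

0.0021252


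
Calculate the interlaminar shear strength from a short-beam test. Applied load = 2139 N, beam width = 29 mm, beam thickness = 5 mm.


ILSS = 3F/(4bh) = 3*2139/(4*29*5) = 11.06 MPa

11.06 MPa


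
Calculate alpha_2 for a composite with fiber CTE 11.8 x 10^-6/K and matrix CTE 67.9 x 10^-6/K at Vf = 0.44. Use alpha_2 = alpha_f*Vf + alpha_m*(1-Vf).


alpha_2 = alpha_f*Vf + alpha_m*(1-Vf) = 11.8*0.44 + 67.9*0.56 = 43.2 x 10^-6/K

43.2 x 10^-6/K


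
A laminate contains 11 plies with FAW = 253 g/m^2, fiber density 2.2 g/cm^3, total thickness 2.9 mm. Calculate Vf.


Vf = n * FAW / (rho_f * h * 1000) = 11 * 253 / (2.2 * 2.9 * 1000) = 0.4362

0.4362


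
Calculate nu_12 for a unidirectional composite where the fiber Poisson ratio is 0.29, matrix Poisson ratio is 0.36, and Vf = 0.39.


nu_12 = nu_f*Vf + nu_m*(1-Vf) = 0.29*0.39 + 0.36*0.61 = 0.3327

0.3327


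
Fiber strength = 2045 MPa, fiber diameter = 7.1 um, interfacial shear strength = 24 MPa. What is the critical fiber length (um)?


Lc = sigma_f * d / (2 * tau_i) = 2045 * 7.1 / (2 * 24) = 302.5 um

302.5 um


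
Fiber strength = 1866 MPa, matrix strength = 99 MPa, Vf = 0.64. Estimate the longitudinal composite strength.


sigma_1 = sigma_f*Vf + sigma_m*(1-Vf) = 1866*0.64 + 99*0.36 = 1229.9 MPa

1229.9 MPa


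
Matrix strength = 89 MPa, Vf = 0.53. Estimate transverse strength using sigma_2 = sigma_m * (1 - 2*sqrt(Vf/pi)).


factor = 1 - 2*sqrt(0.53/pi) = 0.1785
sigma_2 = 89 * 0.1785 = 15.89 MPa

15.89 MPa


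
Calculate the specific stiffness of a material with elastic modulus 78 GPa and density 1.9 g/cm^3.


Specific stiffness = E/rho = 78/1.9 = 41.1 GPa/(g/cm^3)

41.1 GPa/(g/cm^3)


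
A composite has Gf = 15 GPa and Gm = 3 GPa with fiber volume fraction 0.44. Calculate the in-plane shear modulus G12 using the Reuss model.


1/G12 = Vf/Gf + (1-Vf)/Gm = 0.44/15 + 0.56/3
G12 = 4.63 GPa

4.63 GPa


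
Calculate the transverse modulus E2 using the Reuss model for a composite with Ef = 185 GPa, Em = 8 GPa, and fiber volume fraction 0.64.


1/E2 = Vf/Ef + (1-Vf)/Em = 0.64/185 + 0.36/8
E2 = 20.64 GPa

20.64 GPa


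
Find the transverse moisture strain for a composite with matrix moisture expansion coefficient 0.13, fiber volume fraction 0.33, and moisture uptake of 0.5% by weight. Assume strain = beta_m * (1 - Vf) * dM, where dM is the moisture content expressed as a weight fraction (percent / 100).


dM = 0.5/100 = 0.005
strain = beta_m * (1-Vf) * dM = 0.13 * 0.67 * 0.005 = 0.0004355

0.0004355


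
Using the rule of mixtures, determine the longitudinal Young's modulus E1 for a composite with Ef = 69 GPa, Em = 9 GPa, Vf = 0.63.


E1 = Ef*Vf + Em*(1-Vf) = 69*0.63 + 9*0.37 = 46.8 GPa

46.8 GPa


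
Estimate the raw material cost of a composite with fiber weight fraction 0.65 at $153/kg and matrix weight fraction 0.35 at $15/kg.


Cost = cost_f*Wf + cost_m*Wm = 153*0.65 + 15*0.35 = $104.7/kg

$104.7/kg


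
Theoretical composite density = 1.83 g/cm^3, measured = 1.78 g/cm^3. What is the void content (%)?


Void% = (rho_theo - rho_actual)/rho_theo * 100 = (1.83 - 1.78)/1.83 * 100 = 2.73%

2.73%


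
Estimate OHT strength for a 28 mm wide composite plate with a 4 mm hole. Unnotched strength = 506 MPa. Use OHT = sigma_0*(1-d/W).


OHT = sigma_0*(1-d/W) = 506*(1-4/28) = 433.7 MPa

433.7 MPa


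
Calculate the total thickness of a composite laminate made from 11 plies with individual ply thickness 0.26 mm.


h = n * t_ply = 11 * 0.26 = 2.86 mm

2.86 mm


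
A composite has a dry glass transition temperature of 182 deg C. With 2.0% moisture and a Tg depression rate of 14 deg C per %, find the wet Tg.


Tg_wet = Tg_dry - k*moisture = 182 - 14*2.0 = 154.0 deg C

154.0 deg C


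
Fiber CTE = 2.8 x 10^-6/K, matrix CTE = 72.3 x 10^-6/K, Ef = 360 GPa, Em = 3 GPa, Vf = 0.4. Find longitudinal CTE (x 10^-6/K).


E1 = Ef*Vf + Em*(1-Vf) = 145.8
alpha_1 = (alpha_f*Ef*Vf + alpha_m*Em*(1-Vf))/E1 = 3.66 x 10^-6/K

3.66 x 10^-6/K


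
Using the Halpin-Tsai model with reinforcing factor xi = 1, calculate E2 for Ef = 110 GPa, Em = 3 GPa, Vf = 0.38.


eta = (Ef/Em - 1)/(Ef/Em + xi) = (36.6667 - 1)/(36.6667 + 1) = 0.9469
E2 = Em*(1+xi*eta*Vf)/(1-eta*Vf) = 6.37 GPa

6.37 GPa


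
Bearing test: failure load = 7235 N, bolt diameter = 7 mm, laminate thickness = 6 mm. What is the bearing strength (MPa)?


sigma_br = F/(d*h) = 7235/(7*6) = 172.3 MPa

172.3 MPa


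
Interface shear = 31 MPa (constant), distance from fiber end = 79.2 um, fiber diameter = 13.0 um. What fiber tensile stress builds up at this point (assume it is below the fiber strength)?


Force balance: sigma_f * (pi*d^2/4) = tau * (pi*d) * x  ->  sigma_f = 4 * tau * x / d
sigma_f = 4 * 31 * 79.2 / 13.0 = 755.4 MPa

755.4 MPa


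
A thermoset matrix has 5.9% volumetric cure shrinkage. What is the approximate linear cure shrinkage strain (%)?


Linear shrinkage ≈ vol_shrink/3 = 5.9/3 = 1.967%

1.967%


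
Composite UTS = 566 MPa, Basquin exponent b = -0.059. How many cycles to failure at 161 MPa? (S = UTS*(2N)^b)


N = 0.5 * (S/UTS)^(1/b) = 0.5 * (161/566)^(1/-0.059) = 8.9753e+08 cycles

8.9753e+08 cycles


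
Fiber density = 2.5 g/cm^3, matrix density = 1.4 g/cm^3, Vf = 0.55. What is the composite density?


rho_c = rho_f*Vf + rho_m*(1-Vf) = 2.5*0.55 + 1.4*0.45 = 2.005 g/cm^3

2.005 g/cm^3


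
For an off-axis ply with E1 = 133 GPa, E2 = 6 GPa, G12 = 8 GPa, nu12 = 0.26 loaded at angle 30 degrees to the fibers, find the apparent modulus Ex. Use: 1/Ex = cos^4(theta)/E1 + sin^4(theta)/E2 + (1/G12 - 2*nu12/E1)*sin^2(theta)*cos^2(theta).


cos^4(30) = 0.5625, sin^4(30) = 0.0625, sin^2(30)*cos^2(30) = 0.1875
1/G12 - 2*nu12/E1 = 1/8 - 2*0.26/133 = 0.12109 GPa^-1
1/Ex = 0.5625/133 + 0.0625/6 + 0.12109*0.1875 = 0.0373504 GPa^-1
Ex = 26.77 GPa

26.77 GPa


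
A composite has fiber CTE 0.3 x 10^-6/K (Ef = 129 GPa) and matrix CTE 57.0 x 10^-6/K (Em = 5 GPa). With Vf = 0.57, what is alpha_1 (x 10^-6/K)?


E1 = Ef*Vf + Em*(1-Vf) = 75.68
alpha_1 = (alpha_f*Ef*Vf + alpha_m*Em*(1-Vf))/E1 = 1.91 x 10^-6/K

1.91 x 10^-6/K


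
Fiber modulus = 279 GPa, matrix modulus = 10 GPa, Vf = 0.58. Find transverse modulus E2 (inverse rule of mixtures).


1/E2 = Vf/Ef + (1-Vf)/Em = 0.58/279 + 0.42/10
E2 = 22.69 GPa

22.69 GPa


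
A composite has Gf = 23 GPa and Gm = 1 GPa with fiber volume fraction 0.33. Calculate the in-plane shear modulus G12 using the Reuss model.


1/G12 = Vf/Gf + (1-Vf)/Gm = 0.33/23 + 0.67/1
G12 = 1.46 GPa

1.46 GPa


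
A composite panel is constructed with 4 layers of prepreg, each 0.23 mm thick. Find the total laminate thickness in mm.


h = n * t_ply = 4 * 0.23 = 0.92 mm

0.92 mm


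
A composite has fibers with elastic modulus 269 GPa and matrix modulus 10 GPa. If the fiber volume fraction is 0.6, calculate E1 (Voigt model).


E1 = Ef*Vf + Em*(1-Vf) = 269*0.6 + 10*0.4 = 165.4 GPa

165.4 GPa


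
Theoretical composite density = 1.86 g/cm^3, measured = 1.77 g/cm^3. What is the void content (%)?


Void% = (rho_theo - rho_actual)/rho_theo * 100 = (1.86 - 1.77)/1.86 * 100 = 4.84%

4.84%


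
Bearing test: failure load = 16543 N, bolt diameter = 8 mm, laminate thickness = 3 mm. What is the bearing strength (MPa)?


sigma_br = F/(d*h) = 16543/(8*3) = 689.3 MPa

689.3 MPa


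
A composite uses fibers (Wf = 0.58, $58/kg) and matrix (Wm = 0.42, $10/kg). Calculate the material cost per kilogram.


Cost = cost_f*Wf + cost_m*Wm = 58*0.58 + 10*0.42 = $37.84/kg

$37.84/kg


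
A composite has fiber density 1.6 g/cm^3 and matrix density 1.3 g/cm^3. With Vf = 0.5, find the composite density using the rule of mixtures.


rho_c = rho_f*Vf + rho_m*(1-Vf) = 1.6*0.5 + 1.3*0.5 = 1.45 g/cm^3

1.45 g/cm^3


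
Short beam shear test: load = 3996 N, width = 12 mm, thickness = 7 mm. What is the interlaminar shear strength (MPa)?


ILSS = 3F/(4bh) = 3*3996/(4*12*7) = 35.68 MPa

35.68 MPa


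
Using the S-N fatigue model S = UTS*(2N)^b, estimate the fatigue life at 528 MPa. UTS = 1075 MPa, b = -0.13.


N = 0.5 * (S/UTS)^(1/b) = 0.5 * (528/1075)^(1/-0.13) = 118.6202 cycles

118.6202 cycles


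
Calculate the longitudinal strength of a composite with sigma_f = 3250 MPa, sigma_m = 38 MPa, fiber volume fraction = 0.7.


sigma_1 = sigma_f*Vf + sigma_m*(1-Vf) = 3250*0.7 + 38*0.3 = 2286.4 MPa

2286.4 MPa


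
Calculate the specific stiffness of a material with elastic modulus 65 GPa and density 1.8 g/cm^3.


Specific stiffness = E/rho = 65/1.8 = 36.1 GPa/(g/cm^3)

36.1 GPa/(g/cm^3)


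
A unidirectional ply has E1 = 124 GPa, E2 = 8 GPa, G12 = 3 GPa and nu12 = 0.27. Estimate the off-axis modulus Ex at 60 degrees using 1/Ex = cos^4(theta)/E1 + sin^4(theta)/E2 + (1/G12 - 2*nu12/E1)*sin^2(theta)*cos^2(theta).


cos^4(60) = 0.0625, sin^4(60) = 0.5625, sin^2(60)*cos^2(60) = 0.1875
1/G12 - 2*nu12/E1 = 1/3 - 2*0.27/124 = 0.328978 GPa^-1
1/Ex = 0.0625/124 + 0.5625/8 + 0.328978*0.1875 = 0.1325 GPa^-1
Ex = 7.55 GPa

7.55 GPa


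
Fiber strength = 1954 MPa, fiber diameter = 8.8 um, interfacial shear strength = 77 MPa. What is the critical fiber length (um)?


Lc = sigma_f * d / (2 * tau_i) = 1954 * 8.8 / (2 * 77) = 111.7 um

111.7 um


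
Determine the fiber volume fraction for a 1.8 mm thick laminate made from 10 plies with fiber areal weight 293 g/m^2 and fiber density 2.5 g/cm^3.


Vf = n * FAW / (rho_f * h * 1000) = 10 * 293 / (2.5 * 1.8 * 1000) = 0.6511

0.6511


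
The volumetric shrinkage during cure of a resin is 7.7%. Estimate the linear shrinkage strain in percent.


Linear shrinkage ≈ vol_shrink/3 = 7.7/3 = 2.567%

2.567%


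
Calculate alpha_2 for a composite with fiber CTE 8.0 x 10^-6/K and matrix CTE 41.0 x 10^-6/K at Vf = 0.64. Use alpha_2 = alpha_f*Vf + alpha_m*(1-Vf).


alpha_2 = alpha_f*Vf + alpha_m*(1-Vf) = 8.0*0.64 + 41.0*0.36 = 19.9 x 10^-6/K

19.9 x 10^-6/K


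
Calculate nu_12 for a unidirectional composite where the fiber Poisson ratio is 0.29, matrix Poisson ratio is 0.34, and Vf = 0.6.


nu_12 = nu_f*Vf + nu_m*(1-Vf) = 0.29*0.6 + 0.34*0.4 = 0.31

0.31


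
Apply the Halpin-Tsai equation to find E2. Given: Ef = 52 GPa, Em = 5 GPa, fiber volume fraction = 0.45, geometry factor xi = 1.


eta = (Ef/Em - 1)/(Ef/Em + xi) = (10.4 - 1)/(10.4 + 1) = 0.8246
E2 = Em*(1+xi*eta*Vf)/(1-eta*Vf) = 10.9 GPa

10.9 GPa


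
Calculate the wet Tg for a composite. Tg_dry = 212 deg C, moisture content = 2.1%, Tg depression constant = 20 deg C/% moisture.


Tg_wet = Tg_dry - k*moisture = 212 - 20*2.1 = 170.0 deg C

170.0 deg C


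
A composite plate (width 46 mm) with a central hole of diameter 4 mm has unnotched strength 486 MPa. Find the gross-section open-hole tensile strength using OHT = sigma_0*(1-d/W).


OHT = sigma_0*(1-d/W) = 486*(1-4/46) = 443.7 MPa

443.7 MPa


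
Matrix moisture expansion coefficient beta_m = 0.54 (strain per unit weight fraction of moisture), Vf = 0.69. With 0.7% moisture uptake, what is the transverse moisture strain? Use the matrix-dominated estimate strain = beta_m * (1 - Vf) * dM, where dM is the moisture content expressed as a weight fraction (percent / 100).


dM = 0.7/100 = 0.007
strain = beta_m * (1-Vf) * dM = 0.54 * 0.31 * 0.007 = 0.0011718

0.0011718


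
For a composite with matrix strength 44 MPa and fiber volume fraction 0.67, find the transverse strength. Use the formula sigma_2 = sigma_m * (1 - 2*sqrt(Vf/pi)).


factor = 1 - 2*sqrt(0.67/pi) = 0.0764
sigma_2 = 44 * 0.0764 = 3.36 MPa

3.36 MPa


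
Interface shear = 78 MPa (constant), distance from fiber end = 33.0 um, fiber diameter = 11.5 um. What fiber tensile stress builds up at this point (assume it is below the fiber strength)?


Force balance: sigma_f * (pi*d^2/4) = tau * (pi*d) * x  ->  sigma_f = 4 * tau * x / d
sigma_f = 4 * 78 * 33.0 / 11.5 = 895.3 MPa

895.3 MPa


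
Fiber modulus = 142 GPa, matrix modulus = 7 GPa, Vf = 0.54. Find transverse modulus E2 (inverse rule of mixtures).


1/E2 = Vf/Ef + (1-Vf)/Em = 0.54/142 + 0.46/7
E2 = 14.38 GPa

14.38 GPa


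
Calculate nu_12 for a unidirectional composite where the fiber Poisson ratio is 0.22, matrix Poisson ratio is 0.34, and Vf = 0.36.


nu_12 = nu_f*Vf + nu_m*(1-Vf) = 0.22*0.36 + 0.34*0.64 = 0.2968

0.2968


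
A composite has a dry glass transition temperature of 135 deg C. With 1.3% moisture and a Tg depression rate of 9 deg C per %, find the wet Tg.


Tg_wet = Tg_dry - k*moisture = 135 - 9*1.3 = 123.3 deg C

123.3 deg C


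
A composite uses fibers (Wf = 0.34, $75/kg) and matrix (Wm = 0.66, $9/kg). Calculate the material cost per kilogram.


Cost = cost_f*Wf + cost_m*Wm = 75*0.34 + 9*0.66 = $31.44/kg

$31.44/kg


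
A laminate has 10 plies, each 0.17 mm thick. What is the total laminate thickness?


h = n * t_ply = 10 * 0.17 = 1.7 mm

1.7 mm


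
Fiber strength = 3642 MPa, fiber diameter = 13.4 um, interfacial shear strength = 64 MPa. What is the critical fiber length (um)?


Lc = sigma_f * d / (2 * tau_i) = 3642 * 13.4 / (2 * 64) = 381.3 um

381.3 um


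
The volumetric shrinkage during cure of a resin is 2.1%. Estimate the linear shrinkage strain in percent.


Linear shrinkage ≈ vol_shrink/3 = 2.1/3 = 0.7%

0.7%


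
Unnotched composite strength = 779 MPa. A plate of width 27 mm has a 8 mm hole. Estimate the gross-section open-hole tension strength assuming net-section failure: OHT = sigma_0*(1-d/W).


OHT = sigma_0*(1-d/W) = 779*(1-8/27) = 548.2 MPa

548.2 MPa


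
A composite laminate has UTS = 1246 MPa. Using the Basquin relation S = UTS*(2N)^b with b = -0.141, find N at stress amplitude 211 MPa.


N = 0.5 * (S/UTS)^(1/b) = 0.5 * (211/1246)^(1/-0.141) = 147477.5590 cycles

147477.5590 cycles


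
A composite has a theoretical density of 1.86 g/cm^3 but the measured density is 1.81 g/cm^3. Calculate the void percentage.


Void% = (rho_theo - rho_actual)/rho_theo * 100 = (1.86 - 1.81)/1.86 * 100 = 2.69%

2.69%


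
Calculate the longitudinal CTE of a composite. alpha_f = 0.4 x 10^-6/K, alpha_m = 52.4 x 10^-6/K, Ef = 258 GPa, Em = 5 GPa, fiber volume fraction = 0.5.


E1 = Ef*Vf + Em*(1-Vf) = 131.5
alpha_1 = (alpha_f*Ef*Vf + alpha_m*Em*(1-Vf))/E1 = 1.39 x 10^-6/K

1.39 x 10^-6/K


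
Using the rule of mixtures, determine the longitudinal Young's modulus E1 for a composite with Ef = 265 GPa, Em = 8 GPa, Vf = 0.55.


E1 = Ef*Vf + Em*(1-Vf) = 265*0.55 + 8*0.45 = 149.35 GPa

149.35 GPa


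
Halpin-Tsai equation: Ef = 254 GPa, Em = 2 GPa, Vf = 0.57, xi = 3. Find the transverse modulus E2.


eta = (Ef/Em - 1)/(Ef/Em + xi) = (127.0 - 1)/(127.0 + 3) = 0.9692
E2 = Em*(1+xi*eta*Vf)/(1-eta*Vf) = 11.88 GPa

11.88 GPa


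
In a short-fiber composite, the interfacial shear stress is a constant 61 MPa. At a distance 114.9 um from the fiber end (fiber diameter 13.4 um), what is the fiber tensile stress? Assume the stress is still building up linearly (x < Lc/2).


Force balance: sigma_f * (pi*d^2/4) = tau * (pi*d) * x  ->  sigma_f = 4 * tau * x / d
sigma_f = 4 * 61 * 114.9 / 13.4 = 2092.2 MPa

2092.2 MPa


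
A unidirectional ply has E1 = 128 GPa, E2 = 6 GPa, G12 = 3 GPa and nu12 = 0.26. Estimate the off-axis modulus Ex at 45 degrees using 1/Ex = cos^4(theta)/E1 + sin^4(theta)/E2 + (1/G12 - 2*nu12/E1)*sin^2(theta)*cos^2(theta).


cos^4(45) = 0.25, sin^4(45) = 0.25, sin^2(45)*cos^2(45) = 0.25
1/G12 - 2*nu12/E1 = 1/3 - 2*0.26/128 = 0.329271 GPa^-1
1/Ex = 0.25/128 + 0.25/6 + 0.329271*0.25 = 0.1259375 GPa^-1
Ex = 7.94 GPa

7.94 GPa


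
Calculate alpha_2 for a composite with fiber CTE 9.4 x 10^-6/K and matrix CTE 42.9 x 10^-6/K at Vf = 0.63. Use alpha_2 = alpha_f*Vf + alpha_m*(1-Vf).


alpha_2 = alpha_f*Vf + alpha_m*(1-Vf) = 9.4*0.63 + 42.9*0.37 = 21.8 x 10^-6/K

21.8 x 10^-6/K


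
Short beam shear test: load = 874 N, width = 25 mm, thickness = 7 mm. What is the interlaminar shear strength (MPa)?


ILSS = 3F/(4bh) = 3*874/(4*25*7) = 3.75 MPa

3.75 MPa


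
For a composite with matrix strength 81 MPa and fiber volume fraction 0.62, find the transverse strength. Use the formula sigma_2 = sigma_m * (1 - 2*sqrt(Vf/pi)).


factor = 1 - 2*sqrt(0.62/pi) = 0.1115
sigma_2 = 81 * 0.1115 = 9.03 MPa

9.03 MPa


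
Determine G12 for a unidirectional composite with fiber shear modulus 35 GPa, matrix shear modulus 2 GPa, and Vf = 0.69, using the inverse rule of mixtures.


1/G12 = Vf/Gf + (1-Vf)/Gm = 0.69/35 + 0.31/2
G12 = 5.72 GPa

5.72 GPa


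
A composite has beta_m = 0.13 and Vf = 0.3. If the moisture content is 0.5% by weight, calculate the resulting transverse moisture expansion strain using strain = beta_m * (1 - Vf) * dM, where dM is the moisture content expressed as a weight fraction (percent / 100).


dM = 0.5/100 = 0.005
strain = beta_m * (1-Vf) * dM = 0.13 * 0.7 * 0.005 = 0.000455

0.000455


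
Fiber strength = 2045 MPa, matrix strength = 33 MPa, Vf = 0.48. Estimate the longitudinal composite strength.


sigma_1 = sigma_f*Vf + sigma_m*(1-Vf) = 2045*0.48 + 33*0.52 = 998.8 MPa

998.8 MPa


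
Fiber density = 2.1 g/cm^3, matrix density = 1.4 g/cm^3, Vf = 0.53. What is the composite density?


rho_c = rho_f*Vf + rho_m*(1-Vf) = 2.1*0.53 + 1.4*0.47 = 1.771 g/cm^3

1.771 g/cm^3


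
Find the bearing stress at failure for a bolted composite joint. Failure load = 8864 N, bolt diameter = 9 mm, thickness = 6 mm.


sigma_br = F/(d*h) = 8864/(9*6) = 164.1 MPa

164.1 MPa


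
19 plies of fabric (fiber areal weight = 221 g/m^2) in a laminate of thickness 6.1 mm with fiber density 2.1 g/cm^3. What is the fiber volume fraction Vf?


Vf = n * FAW / (rho_f * h * 1000) = 19 * 221 / (2.1 * 6.1 * 1000) = 0.3278

0.3278


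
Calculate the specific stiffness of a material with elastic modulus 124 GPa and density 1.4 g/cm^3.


Specific stiffness = E/rho = 124/1.4 = 88.6 GPa/(g/cm^3)

88.6 GPa/(g/cm^3)


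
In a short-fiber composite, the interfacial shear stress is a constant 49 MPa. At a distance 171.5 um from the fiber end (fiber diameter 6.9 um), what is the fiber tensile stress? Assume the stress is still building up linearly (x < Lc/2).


Force balance: sigma_f * (pi*d^2/4) = tau * (pi*d) * x  ->  sigma_f = 4 * tau * x / d
sigma_f = 4 * 49 * 171.5 / 6.9 = 4871.6 MPa

4871.6 MPa


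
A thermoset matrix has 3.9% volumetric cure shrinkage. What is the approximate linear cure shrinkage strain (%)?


Linear shrinkage ≈ vol_shrink/3 = 3.9/3 = 1.3%

1.3%


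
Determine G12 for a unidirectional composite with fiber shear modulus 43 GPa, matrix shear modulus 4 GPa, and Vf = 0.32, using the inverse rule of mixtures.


1/G12 = Vf/Gf + (1-Vf)/Gm = 0.32/43 + 0.68/4
G12 = 5.64 GPa

5.64 GPa


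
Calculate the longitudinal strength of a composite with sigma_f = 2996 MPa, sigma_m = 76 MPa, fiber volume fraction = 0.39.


sigma_1 = sigma_f*Vf + sigma_m*(1-Vf) = 2996*0.39 + 76*0.61 = 1214.8 MPa

1214.8 MPa


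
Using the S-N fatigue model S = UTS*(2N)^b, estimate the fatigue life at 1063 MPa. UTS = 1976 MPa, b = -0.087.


N = 0.5 * (S/UTS)^(1/b) = 0.5 * (1063/1976)^(1/-0.087) = 622.0708 cycles

622.0708 cycles


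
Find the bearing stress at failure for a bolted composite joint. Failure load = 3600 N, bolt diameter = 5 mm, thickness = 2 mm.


sigma_br = F/(d*h) = 3600/(5*2) = 360.0 MPa

360.0 MPa


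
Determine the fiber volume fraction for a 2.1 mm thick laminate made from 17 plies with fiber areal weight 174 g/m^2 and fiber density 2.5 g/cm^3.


Vf = n * FAW / (rho_f * h * 1000) = 17 * 174 / (2.5 * 2.1 * 1000) = 0.5634

0.5634


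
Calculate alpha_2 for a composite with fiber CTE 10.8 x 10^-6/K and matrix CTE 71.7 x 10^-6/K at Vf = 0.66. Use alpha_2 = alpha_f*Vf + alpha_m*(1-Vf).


alpha_2 = alpha_f*Vf + alpha_m*(1-Vf) = 10.8*0.66 + 71.7*0.34 = 31.5 x 10^-6/K

31.5 x 10^-6/K


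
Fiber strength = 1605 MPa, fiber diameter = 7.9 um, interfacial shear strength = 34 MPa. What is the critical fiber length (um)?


Lc = sigma_f * d / (2 * tau_i) = 1605 * 7.9 / (2 * 34) = 186.5 um

186.5 um


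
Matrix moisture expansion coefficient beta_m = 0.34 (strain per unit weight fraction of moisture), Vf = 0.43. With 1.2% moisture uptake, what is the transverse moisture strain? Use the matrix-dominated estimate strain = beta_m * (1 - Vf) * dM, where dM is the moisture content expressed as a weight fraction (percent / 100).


dM = 1.2/100 = 0.012
strain = beta_m * (1-Vf) * dM = 0.34 * 0.57 * 0.012 = 0.0023256

0.0023256


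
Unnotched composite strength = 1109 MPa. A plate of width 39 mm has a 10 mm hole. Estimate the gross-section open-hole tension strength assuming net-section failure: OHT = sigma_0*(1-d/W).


OHT = sigma_0*(1-d/W) = 1109*(1-10/39) = 824.6 MPa

824.6 MPa


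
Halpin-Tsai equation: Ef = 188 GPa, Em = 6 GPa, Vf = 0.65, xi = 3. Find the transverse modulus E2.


eta = (Ef/Em - 1)/(Ef/Em + xi) = (31.3333 - 1)/(31.3333 + 3) = 0.8835
E2 = Em*(1+xi*eta*Vf)/(1-eta*Vf) = 38.37 GPa

38.37 GPa


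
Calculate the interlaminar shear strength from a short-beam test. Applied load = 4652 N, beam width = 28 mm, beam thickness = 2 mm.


ILSS = 3F/(4bh) = 3*4652/(4*28*2) = 62.3 MPa

62.3 MPa


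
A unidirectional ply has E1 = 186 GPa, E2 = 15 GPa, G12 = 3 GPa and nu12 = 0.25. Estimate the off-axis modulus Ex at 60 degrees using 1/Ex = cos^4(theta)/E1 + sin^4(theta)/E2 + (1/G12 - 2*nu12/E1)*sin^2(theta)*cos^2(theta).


cos^4(60) = 0.0625, sin^4(60) = 0.5625, sin^2(60)*cos^2(60) = 0.1875
1/G12 - 2*nu12/E1 = 1/3 - 2*0.25/186 = 0.330645 GPa^-1
1/Ex = 0.0625/186 + 0.5625/15 + 0.330645*0.1875 = 0.099832 GPa^-1
Ex = 10.02 GPa

10.02 GPa


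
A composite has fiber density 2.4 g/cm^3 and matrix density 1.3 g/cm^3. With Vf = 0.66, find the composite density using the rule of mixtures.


rho_c = rho_f*Vf + rho_m*(1-Vf) = 2.4*0.66 + 1.3*0.34 = 2.026 g/cm^3

2.026 g/cm^3


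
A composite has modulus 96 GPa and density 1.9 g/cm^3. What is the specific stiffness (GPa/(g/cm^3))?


Specific stiffness = E/rho = 96/1.9 = 50.5 GPa/(g/cm^3)

50.5 GPa/(g/cm^3)


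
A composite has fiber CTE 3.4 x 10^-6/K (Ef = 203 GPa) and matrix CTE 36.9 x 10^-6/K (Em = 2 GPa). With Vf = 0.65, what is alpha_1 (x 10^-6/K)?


E1 = Ef*Vf + Em*(1-Vf) = 132.65
alpha_1 = (alpha_f*Ef*Vf + alpha_m*Em*(1-Vf))/E1 = 3.58 x 10^-6/K

3.58 x 10^-6/K


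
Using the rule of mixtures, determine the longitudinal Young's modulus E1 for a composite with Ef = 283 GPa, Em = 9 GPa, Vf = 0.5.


E1 = Ef*Vf + Em*(1-Vf) = 283*0.5 + 9*0.5 = 146.0 GPa

146.0 GPa


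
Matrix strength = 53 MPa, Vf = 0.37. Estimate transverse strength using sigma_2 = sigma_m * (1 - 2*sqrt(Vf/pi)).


factor = 1 - 2*sqrt(0.37/pi) = 0.3136
sigma_2 = 53 * 0.3136 = 16.62 MPa

16.62 MPa


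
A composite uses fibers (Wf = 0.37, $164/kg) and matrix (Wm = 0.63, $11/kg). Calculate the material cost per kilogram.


Cost = cost_f*Wf + cost_m*Wm = 164*0.37 + 11*0.63 = $67.61/kg

$67.61/kg


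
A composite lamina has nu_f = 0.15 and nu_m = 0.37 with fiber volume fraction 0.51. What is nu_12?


nu_12 = nu_f*Vf + nu_m*(1-Vf) = 0.15*0.51 + 0.37*0.49 = 0.2578

0.2578


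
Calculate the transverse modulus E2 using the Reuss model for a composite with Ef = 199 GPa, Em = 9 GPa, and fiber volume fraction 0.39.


1/E2 = Vf/Ef + (1-Vf)/Em = 0.39/199 + 0.61/9
E2 = 14.34 GPa

14.34 GPa


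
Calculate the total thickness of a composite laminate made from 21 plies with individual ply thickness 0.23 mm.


h = n * t_ply = 21 * 0.23 = 4.83 mm

4.83 mm


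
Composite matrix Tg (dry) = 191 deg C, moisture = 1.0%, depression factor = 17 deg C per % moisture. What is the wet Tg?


Tg_wet = Tg_dry - k*moisture = 191 - 17*1.0 = 174.0 deg C

174.0 deg C


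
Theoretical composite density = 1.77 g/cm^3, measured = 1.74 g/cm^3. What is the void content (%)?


Void% = (rho_theo - rho_actual)/rho_theo * 100 = (1.77 - 1.74)/1.77 * 100 = 1.69%

1.69%


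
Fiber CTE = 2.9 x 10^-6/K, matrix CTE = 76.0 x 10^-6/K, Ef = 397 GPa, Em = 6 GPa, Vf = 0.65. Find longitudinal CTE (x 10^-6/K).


E1 = Ef*Vf + Em*(1-Vf) = 260.15
alpha_1 = (alpha_f*Ef*Vf + alpha_m*Em*(1-Vf))/E1 = 3.49 x 10^-6/K

3.49 x 10^-6/K


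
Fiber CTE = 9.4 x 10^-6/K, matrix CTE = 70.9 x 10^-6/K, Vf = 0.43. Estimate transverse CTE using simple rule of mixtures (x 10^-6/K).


alpha_2 = alpha_f*Vf + alpha_m*(1-Vf) = 9.4*0.43 + 70.9*0.57 = 44.5 x 10^-6/K

44.5 x 10^-6/K


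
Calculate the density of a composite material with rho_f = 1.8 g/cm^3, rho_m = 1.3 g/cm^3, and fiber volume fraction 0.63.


rho_c = rho_f*Vf + rho_m*(1-Vf) = 1.8*0.63 + 1.3*0.37 = 1.615 g/cm^3

1.615 g/cm^3


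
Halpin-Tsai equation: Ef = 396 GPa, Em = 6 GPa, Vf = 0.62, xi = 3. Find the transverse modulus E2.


eta = (Ef/Em - 1)/(Ef/Em + xi) = (66.0 - 1)/(66.0 + 3) = 0.942
E2 = Em*(1+xi*eta*Vf)/(1-eta*Vf) = 39.7 GPa

39.7 GPa


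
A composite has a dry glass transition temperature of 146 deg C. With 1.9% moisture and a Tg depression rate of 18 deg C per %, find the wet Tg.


Tg_wet = Tg_dry - k*moisture = 146 - 18*1.9 = 111.8 deg C

111.8 deg C


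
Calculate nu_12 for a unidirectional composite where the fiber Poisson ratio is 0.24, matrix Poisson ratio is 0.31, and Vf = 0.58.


nu_12 = nu_f*Vf + nu_m*(1-Vf) = 0.24*0.58 + 0.31*0.42 = 0.2694

0.2694


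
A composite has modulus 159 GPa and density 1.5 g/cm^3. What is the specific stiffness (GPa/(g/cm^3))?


Specific stiffness = E/rho = 159/1.5 = 106.0 GPa/(g/cm^3)

106.0 GPa/(g/cm^3)


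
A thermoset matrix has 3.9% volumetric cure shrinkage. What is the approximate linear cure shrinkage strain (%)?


Linear shrinkage ≈ vol_shrink/3 = 3.9/3 = 1.3%

1.3%


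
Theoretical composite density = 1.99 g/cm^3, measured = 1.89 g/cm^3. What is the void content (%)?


Void% = (rho_theo - rho_actual)/rho_theo * 100 = (1.99 - 1.89)/1.99 * 100 = 5.03%

5.03%


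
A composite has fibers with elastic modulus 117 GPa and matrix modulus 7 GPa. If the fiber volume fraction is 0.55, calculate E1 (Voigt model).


E1 = Ef*Vf + Em*(1-Vf) = 117*0.55 + 7*0.45 = 67.5 GPa

67.5 GPa


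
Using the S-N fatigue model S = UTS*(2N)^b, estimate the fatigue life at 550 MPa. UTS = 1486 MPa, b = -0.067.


N = 0.5 * (S/UTS)^(1/b) = 0.5 * (550/1486)^(1/-0.067) = 1.3855e+06 cycles

1.3855e+06 cycles


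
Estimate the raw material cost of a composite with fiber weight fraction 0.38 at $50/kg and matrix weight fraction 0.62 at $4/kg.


Cost = cost_f*Wf + cost_m*Wm = 50*0.38 + 4*0.62 = $21.48/kg

$21.48/kg


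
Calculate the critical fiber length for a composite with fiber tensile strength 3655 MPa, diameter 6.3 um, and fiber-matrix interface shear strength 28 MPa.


Lc = sigma_f * d / (2 * tau_i) = 3655 * 6.3 / (2 * 28) = 411.2 um

411.2 um


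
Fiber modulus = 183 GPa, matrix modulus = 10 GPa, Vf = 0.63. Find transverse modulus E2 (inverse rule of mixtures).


1/E2 = Vf/Ef + (1-Vf)/Em = 0.63/183 + 0.37/10
E2 = 24.73 GPa

24.73 GPa


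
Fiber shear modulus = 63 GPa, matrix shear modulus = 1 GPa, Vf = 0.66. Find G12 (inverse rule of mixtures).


1/G12 = Vf/Gf + (1-Vf)/Gm = 0.66/63 + 0.34/1
G12 = 2.85 GPa

2.85 GPa


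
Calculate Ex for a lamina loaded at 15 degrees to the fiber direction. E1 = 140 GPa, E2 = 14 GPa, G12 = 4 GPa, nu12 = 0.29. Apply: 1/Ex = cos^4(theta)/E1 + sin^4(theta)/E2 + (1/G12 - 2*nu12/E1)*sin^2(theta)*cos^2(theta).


cos^4(15) = 0.870513, sin^4(15) = 0.004487, sin^2(15)*cos^2(15) = 0.0625
1/G12 - 2*nu12/E1 = 1/4 - 2*0.29/140 = 0.245857 GPa^-1
1/Ex = 0.870513/140 + 0.004487/14 + 0.245857*0.0625 = 0.0219045 GPa^-1
Ex = 45.65 GPa

45.65 GPa


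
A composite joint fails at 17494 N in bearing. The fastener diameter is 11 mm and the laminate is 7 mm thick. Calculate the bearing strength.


sigma_br = F/(d*h) = 17494/(11*7) = 227.2 MPa

227.2 MPa


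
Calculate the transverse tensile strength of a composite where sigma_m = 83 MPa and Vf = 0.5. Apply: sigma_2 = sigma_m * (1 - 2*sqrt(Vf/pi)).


factor = 1 - 2*sqrt(0.5/pi) = 0.2021
sigma_2 = 83 * 0.2021 = 16.78 MPa

16.78 MPa


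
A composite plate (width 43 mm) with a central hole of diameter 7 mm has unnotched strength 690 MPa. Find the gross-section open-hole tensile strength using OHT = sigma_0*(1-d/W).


OHT = sigma_0*(1-d/W) = 690*(1-7/43) = 577.7 MPa

577.7 MPa


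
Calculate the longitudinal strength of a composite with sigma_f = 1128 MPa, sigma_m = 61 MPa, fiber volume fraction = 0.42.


sigma_1 = sigma_f*Vf + sigma_m*(1-Vf) = 1128*0.42 + 61*0.58 = 509.1 MPa

509.1 MPa


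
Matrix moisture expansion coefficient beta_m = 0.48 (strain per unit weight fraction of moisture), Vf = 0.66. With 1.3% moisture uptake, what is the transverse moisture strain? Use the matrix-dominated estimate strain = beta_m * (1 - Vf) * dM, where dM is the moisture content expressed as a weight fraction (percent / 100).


dM = 1.3/100 = 0.013
strain = beta_m * (1-Vf) * dM = 0.48 * 0.34 * 0.013 = 0.0021216

0.0021216


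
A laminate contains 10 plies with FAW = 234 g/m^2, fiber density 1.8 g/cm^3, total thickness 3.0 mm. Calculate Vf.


Vf = n * FAW / (rho_f * h * 1000) = 10 * 234 / (1.8 * 3.0 * 1000) = 0.4333

0.4333


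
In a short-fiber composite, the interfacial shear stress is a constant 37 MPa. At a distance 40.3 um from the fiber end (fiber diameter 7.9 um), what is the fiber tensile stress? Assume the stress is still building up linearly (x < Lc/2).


Force balance: sigma_f * (pi*d^2/4) = tau * (pi*d) * x  ->  sigma_f = 4 * tau * x / d
sigma_f = 4 * 37 * 40.3 / 7.9 = 755.0 MPa

755.0 MPa


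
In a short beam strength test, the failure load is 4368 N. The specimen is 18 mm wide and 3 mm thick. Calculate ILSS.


ILSS = 3F/(4bh) = 3*4368/(4*18*3) = 60.67 MPa

60.67 MPa


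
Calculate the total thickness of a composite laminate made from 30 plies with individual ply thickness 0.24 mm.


h = n * t_ply = 30 * 0.24 = 7.2 mm

7.2 mm


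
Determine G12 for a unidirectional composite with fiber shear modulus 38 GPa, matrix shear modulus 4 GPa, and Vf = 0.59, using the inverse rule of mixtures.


1/G12 = Vf/Gf + (1-Vf)/Gm = 0.59/38 + 0.41/4
G12 = 8.47 GPa

8.47 GPa


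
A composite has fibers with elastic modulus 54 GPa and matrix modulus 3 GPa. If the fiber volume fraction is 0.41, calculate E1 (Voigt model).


E1 = Ef*Vf + Em*(1-Vf) = 54*0.41 + 3*0.59 = 23.91 GPa

23.91 GPa


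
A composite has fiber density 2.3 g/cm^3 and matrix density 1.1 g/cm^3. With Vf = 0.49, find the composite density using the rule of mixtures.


rho_c = rho_f*Vf + rho_m*(1-Vf) = 2.3*0.49 + 1.1*0.51 = 1.688 g/cm^3

1.688 g/cm^3


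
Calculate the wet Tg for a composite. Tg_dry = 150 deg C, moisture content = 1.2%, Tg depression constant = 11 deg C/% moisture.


Tg_wet = Tg_dry - k*moisture = 150 - 11*1.2 = 136.8 deg C

136.8 deg C


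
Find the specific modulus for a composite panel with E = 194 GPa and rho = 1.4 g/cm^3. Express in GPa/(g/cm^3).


Specific stiffness = E/rho = 194/1.4 = 138.6 GPa/(g/cm^3)

138.6 GPa/(g/cm^3)


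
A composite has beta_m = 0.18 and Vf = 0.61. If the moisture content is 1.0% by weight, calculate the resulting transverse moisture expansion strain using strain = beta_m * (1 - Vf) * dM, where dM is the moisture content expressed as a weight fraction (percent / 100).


dM = 1.0/100 = 0.01
strain = beta_m * (1-Vf) * dM = 0.18 * 0.39 * 0.01 = 0.000702

0.000702


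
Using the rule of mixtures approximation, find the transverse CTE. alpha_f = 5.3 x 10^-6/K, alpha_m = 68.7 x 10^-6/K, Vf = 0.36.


alpha_2 = alpha_f*Vf + alpha_m*(1-Vf) = 5.3*0.36 + 68.7*0.64 = 45.9 x 10^-6/K

45.9 x 10^-6/K


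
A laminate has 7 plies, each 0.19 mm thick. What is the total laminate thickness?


h = n * t_ply = 7 * 0.19 = 1.33 mm

1.33 mm


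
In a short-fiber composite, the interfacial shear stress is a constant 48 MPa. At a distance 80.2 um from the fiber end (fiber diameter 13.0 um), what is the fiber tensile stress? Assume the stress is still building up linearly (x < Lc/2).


Force balance: sigma_f * (pi*d^2/4) = tau * (pi*d) * x  ->  sigma_f = 4 * tau * x / d
sigma_f = 4 * 48 * 80.2 / 13.0 = 1184.5 MPa

1184.5 MPa


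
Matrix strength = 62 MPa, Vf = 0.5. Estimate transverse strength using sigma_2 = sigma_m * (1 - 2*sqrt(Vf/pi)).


factor = 1 - 2*sqrt(0.5/pi) = 0.2021
sigma_2 = 62 * 0.2021 = 12.53 MPa

12.53 MPa


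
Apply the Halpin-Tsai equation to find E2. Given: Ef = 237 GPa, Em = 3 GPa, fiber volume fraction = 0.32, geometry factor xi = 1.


eta = (Ef/Em - 1)/(Ef/Em + xi) = (79.0 - 1)/(79.0 + 1) = 0.975
E2 = Em*(1+xi*eta*Vf)/(1-eta*Vf) = 5.72 GPa

5.72 GPa


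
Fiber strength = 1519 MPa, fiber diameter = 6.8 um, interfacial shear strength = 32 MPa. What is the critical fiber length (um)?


Lc = sigma_f * d / (2 * tau_i) = 1519 * 6.8 / (2 * 32) = 161.4 um

161.4 um


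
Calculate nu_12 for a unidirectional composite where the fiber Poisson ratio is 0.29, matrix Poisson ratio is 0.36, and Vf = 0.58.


nu_12 = nu_f*Vf + nu_m*(1-Vf) = 0.29*0.58 + 0.36*0.42 = 0.3194

0.3194


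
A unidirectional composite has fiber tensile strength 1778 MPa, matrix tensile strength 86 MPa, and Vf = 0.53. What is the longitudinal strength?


sigma_1 = sigma_f*Vf + sigma_m*(1-Vf) = 1778*0.53 + 86*0.47 = 982.8 MPa

982.8 MPa


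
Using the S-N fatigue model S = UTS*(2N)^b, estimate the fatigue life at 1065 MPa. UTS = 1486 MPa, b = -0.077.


N = 0.5 * (S/UTS)^(1/b) = 0.5 * (1065/1486)^(1/-0.077) = 37.8260 cycles

37.8260 cycles


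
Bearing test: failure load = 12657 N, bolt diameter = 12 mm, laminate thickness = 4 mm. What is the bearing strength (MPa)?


sigma_br = F/(d*h) = 12657/(12*4) = 263.7 MPa

263.7 MPa


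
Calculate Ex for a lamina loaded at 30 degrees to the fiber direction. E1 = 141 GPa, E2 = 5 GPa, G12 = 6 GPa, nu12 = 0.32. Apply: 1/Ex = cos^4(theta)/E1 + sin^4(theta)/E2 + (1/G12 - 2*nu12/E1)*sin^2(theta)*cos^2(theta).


cos^4(30) = 0.5625, sin^4(30) = 0.0625, sin^2(30)*cos^2(30) = 0.1875
1/G12 - 2*nu12/E1 = 1/6 - 2*0.32/141 = 0.162128 GPa^-1
1/Ex = 0.5625/141 + 0.0625/5 + 0.162128*0.1875 = 0.0468883 GPa^-1
Ex = 21.33 GPa

21.33 GPa


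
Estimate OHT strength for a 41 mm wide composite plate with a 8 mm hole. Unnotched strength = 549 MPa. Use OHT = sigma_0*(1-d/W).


OHT = sigma_0*(1-d/W) = 549*(1-8/41) = 441.9 MPa

441.9 MPa


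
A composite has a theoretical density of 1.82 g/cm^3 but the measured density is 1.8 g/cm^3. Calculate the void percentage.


Void% = (rho_theo - rho_actual)/rho_theo * 100 = (1.82 - 1.8)/1.82 * 100 = 1.1%

1.1%


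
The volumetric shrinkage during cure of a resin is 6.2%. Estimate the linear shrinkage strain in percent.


Linear shrinkage ≈ vol_shrink/3 = 6.2/3 = 2.067%

2.067%


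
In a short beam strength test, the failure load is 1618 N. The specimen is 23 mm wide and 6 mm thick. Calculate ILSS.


ILSS = 3F/(4bh) = 3*1618/(4*23*6) = 8.79 MPa

8.79 MPa


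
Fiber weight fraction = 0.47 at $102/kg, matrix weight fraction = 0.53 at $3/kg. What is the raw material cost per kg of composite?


Cost = cost_f*Wf + cost_m*Wm = 102*0.47 + 3*0.53 = $49.53/kg

$49.53/kg


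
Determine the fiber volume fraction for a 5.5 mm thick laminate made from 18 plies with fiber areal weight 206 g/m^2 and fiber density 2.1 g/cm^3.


Vf = n * FAW / (rho_f * h * 1000) = 18 * 206 / (2.1 * 5.5 * 1000) = 0.321

0.321


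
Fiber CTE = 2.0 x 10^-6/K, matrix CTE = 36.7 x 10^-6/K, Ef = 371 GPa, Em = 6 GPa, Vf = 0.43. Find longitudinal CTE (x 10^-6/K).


E1 = Ef*Vf + Em*(1-Vf) = 162.95
alpha_1 = (alpha_f*Ef*Vf + alpha_m*Em*(1-Vf))/E1 = 2.73 x 10^-6/K

2.73 x 10^-6/K


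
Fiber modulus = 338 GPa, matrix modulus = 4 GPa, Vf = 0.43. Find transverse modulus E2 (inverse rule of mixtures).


1/E2 = Vf/Ef + (1-Vf)/Em = 0.43/338 + 0.57/4
E2 = 6.96 GPa

6.96 GPa


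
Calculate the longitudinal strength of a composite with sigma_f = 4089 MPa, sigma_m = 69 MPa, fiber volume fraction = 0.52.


sigma_1 = sigma_f*Vf + sigma_m*(1-Vf) = 4089*0.52 + 69*0.48 = 2159.4 MPa

2159.4 MPa


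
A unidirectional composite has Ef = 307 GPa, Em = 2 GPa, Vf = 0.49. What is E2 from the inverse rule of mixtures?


1/E2 = Vf/Ef + (1-Vf)/Em = 0.49/307 + 0.51/2
E2 = 3.9 GPa

3.9 GPa


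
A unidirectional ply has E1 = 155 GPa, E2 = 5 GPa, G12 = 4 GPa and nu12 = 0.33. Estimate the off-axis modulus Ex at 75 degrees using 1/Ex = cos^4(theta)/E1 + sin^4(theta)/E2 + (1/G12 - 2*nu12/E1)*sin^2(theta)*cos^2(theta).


cos^4(75) = 0.004487, sin^4(75) = 0.870513, sin^2(75)*cos^2(75) = 0.0625
1/G12 - 2*nu12/E1 = 1/4 - 2*0.33/155 = 0.245742 GPa^-1
1/Ex = 0.004487/155 + 0.870513/5 + 0.245742*0.0625 = 0.1894904 GPa^-1
Ex = 5.28 GPa

5.28 GPa


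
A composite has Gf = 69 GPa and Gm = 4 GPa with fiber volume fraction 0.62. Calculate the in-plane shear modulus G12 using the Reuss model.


1/G12 = Vf/Gf + (1-Vf)/Gm = 0.62/69 + 0.38/4
G12 = 9.62 GPa

9.62 GPa


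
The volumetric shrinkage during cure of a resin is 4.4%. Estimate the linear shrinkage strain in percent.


Linear shrinkage ≈ vol_shrink/3 = 4.4/3 = 1.467%

1.467%


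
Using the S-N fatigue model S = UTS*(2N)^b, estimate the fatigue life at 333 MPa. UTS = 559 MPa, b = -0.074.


N = 0.5 * (S/UTS)^(1/b) = 0.5 * (333/559)^(1/-0.074) = 548.3683 cycles

548.3683 cycles


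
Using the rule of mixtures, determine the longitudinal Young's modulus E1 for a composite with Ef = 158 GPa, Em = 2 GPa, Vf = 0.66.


E1 = Ef*Vf + Em*(1-Vf) = 158*0.66 + 2*0.34 = 104.96 GPa

104.96 GPa
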